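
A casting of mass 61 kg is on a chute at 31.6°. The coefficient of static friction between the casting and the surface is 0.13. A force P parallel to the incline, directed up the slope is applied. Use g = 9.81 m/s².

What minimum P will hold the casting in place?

The casting tends to slide down (tan θ > μ_s), so at the point of impending slip friction acts up-slope at its limit: f = μ_s N.
P is parallel to the surface, so N = m g cos θ = 510 N.
Along the incline: P + μ_s N = m g sin θ, so P = 314 − 0.13×510 = 247 N.

P_min ≈ 247 N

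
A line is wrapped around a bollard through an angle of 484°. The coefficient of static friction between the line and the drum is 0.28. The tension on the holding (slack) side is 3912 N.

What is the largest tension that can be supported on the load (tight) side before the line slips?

T_max ≈ 41700 N

At impending slip the capstan equation gives T₂/T₁ = e^{μβ} with β in radians.
β = 484° × π/180 = 8.447 rad.
e^{μβ} = e^{0.28×8.447} = 10.65.
T₂ = T₁ · e^{μβ} = 3912 × 10.65 = 41700 N.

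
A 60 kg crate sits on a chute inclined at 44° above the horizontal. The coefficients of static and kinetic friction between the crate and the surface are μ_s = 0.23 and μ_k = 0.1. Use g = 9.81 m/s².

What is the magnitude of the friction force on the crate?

f ≈ 42.3 N (up the incline)

Normal force: N = m g cos θ = 60 × 9.81 × cos 44° = 423.4 N.
For equilibrium along the incline, friction must balance the weight component: f = m g sin θ = 408.9 N up the slope.
The static-friction ceiling is μ_s N = 0.23 × 423.4 = 97.38 N.
|408.9| exceeds 97.38 N, so the crate slips down-slope; friction is kinetic, f = μ_k N = 0.1×423.4 = 42.3 N.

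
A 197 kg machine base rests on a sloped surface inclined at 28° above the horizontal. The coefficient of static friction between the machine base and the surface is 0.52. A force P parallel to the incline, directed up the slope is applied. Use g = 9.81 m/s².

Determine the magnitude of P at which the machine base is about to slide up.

P ≈ 1790 N

At impending motion up the slope, friction acts down-slope at its limit: f = μ_s N.
P is parallel to the surface, so N = m g cos θ = 1710 N.
Along the incline: P = m g sin θ + μ_s N = 907 + 0.52×1710 = 1790 N.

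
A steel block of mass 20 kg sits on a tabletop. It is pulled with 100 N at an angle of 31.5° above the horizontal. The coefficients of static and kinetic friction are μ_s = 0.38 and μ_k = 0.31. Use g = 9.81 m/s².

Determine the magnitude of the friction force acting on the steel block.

Vertical equilibrium gives N = m g − P sin α = 144 N.
The horizontal driving force is P cos α = 85.26 N, so equilibrium needs friction f = 85.26 N.
μ_s N = 0.38 × 144 = 54.7 N.
The required friction exceeds μ_s N, so the steel block moves and f = μ_k N = 44.6 N.

f ≈ 44.6 N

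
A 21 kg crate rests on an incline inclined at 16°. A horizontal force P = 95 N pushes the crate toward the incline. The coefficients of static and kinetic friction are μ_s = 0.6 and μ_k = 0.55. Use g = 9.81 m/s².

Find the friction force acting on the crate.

f ≈ 34.5 N (down the incline)

The horizontal push has a component P sin θ into the surface, so N = m g cos θ + P sin θ = 198 + 26.19 = 224.2 N.
Along the incline, the net driving force (taking up-slope positive) is P cos θ − m g sin θ = 91.32 − 56.78 = 34.54 N, so equilibrium requires friction f = -34.54 N (down-slope).
The limit of static friction is μ_s N = 134.5 N.
|f_req| = 34.54 ≤ 134.5 N → the crate is in equilibrium; friction equals the required value.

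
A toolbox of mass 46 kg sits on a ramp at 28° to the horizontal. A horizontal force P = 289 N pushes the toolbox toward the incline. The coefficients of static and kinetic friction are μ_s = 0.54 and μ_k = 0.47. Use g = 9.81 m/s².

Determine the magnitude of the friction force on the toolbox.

f ≈ 43.3 N (down the incline)

Normal direction: N = m g cos θ + P sin θ = 534.1 N.
Parallel to the incline: P cos θ − m g sin θ = 255.2 − 211.9 = 43.32 N; the friction needed to balance this is 43.32 N acting down the slope.
The limit of static friction is μ_s N = 288.4 N.
|f_req| = 43.32 ≤ 288.4 N → the toolbox is in equilibrium; friction equals the required value.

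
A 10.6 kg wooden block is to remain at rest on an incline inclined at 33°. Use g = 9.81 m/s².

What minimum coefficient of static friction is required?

μ_s,min ≈ 0.649

At the slip threshold m g sin θ = μ_s m g cos θ, so μ_s,min = tan θ.
μ_s,min = tan 33° = 0.649.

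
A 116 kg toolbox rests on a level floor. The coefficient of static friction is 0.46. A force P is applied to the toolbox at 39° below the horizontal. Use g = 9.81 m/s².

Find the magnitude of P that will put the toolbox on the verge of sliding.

P ≈ 1070 N

N = m g + P sin α (the push presses the toolbox into the level floor).
At impending slip, P cos α = μ_s N = μ_s (m g + P sin α).
Solving: P (cos α − μ_s sin α) = μ_s m g → P = 0.46×1140/(cos 39° − 0.46 sin 39°) = 523/0.4877 = 1070 N.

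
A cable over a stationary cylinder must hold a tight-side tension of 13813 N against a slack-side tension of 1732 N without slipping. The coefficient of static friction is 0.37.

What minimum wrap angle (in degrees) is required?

T₂/T₁ = e^{μβ} → β = ln(T₂/T₁)/μ.
β = ln(13813/1732)/0.37 = 2.076/0.37 = 5.612 rad.
In degrees: β = 5.612 × 180/π = 322°.

β_min ≈ 322°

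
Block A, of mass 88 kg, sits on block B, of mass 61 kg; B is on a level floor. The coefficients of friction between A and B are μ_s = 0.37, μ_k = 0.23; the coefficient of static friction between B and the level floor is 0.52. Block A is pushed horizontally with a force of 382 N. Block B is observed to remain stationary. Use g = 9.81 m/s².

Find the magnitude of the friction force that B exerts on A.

f ≈ 199 N

The normal force B exerts on A is simply A's weight, N₁ = 863.3 N.
Maximum static friction on A from B: μ_s N₁ = 0.37×863.3 = 319.4 N.
P = 382 N exceeds that limit, so A slips over B and the interface friction becomes kinetic: f₁ = μ_k N₁ = 0.23×863.3 = 199 N.
By Newton's third law B feels 199 N forward from A. With B stationary, the floor's static friction on B balances it: f₂ = 199 N (well within μ_s(m_A+m_B)g = 760.1 N).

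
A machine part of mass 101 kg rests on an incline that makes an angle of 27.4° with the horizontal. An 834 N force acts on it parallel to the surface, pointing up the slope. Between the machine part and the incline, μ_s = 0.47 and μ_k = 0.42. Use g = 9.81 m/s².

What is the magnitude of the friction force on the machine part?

The normal reaction is N = m g cos θ = 879.7 N.
Parallel to the incline, ΣF = 0 gives f = m g sin θ − P = 456 − 834 = -378 N (up-slope positive).
The static-friction ceiling is μ_s N = 0.47 × 879.7 = 413.4 N.
Since |-378| ≤ 413.4 N, static friction is sufficient; f equals the required value, not μ_s N.

f ≈ 378 N (down the incline)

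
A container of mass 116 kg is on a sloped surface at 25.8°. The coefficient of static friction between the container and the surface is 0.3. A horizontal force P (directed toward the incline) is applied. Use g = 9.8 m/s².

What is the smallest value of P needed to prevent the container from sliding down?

The container tends to slide down (tan θ > μ_s), so at the point of impending slip friction acts up-slope at its limit: f = μ_s N.
Perpendicular to the incline: N = m g cos θ + P sin θ.
Along the incline: P cos θ + μ_s N = m g sin θ, i.e. P cos θ + μ_s (m g cos θ + P sin θ) = m g sin θ.
Solving, P (cos θ + μ_s sin θ) = m g (sin θ − μ_s cos θ), so P = 1140×0.1651/1.031 = 182 N.

P_min ≈ 182 N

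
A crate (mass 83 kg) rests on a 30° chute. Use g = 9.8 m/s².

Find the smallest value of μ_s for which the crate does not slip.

μ_s,min ≈ 0.577

At the slip threshold m g sin θ = μ_s m g cos θ, so μ_s,min = tan θ.
μ_s,min = tan 30° = 0.577.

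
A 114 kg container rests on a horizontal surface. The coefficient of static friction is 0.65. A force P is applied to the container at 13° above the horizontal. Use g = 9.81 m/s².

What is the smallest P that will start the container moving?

N = m g − P sin α (the pull lifts the container).
At impending slip, P cos α = μ_s N = μ_s (m g − P sin α).
Solving: P (cos α + μ_s sin α) = μ_s m g → P = 0.65×1120/(cos 13° + 0.65 sin 13°) = 727/1.121 = 649 N.

P ≈ 649 N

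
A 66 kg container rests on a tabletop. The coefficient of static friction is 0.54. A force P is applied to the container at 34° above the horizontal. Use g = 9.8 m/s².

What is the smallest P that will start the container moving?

N = m g − P sin α (the pull lifts the container).
At impending slip, P cos α = μ_s N = μ_s (m g − P sin α).
Solving: P (cos α + μ_s sin α) = μ_s m g → P = 0.54×647/(cos 34° + 0.54 sin 34°) = 349/1.131 = 309 N.

P ≈ 309 N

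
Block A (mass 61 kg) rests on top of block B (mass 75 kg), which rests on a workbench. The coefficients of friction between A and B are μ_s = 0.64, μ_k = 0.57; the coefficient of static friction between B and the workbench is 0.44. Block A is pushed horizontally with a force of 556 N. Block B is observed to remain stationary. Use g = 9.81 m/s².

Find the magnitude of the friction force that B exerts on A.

Normal force at the A–B interface: N₁ = m_A g = 598.4 N.
Maximum static friction on A from B: μ_s N₁ = 0.64×598.4 = 383 N.
P = 556 N exceeds that limit, so A slips over B and the interface friction becomes kinetic: f₁ = μ_k N₁ = 0.57×598.4 = 341 N.
B experiences an equal 341 N forward from A (third law). B is in equilibrium, so the floor supplies f₂ = 341 N of static friction (limit μ_s(m_A+m_B)g = 587 N, not exceeded).

f ≈ 341 N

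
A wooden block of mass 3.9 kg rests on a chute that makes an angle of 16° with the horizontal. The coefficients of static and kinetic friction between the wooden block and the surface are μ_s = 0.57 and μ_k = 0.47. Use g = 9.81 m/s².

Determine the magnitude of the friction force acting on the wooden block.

f ≈ 10.5 N (up the incline)

Normal force: N = m g cos θ = 3.9 × 9.81 × cos 16° = 36.78 N.
For equilibrium along the incline, friction must balance the weight component: f = m g sin θ = 10.55 N up the slope.
Maximum static friction available: μ_s N = 0.57 × 36.78 = 20.96 N.
Since |10.55| ≤ 20.96 N, the wooden block remains in static equilibrium and friction takes exactly the required value.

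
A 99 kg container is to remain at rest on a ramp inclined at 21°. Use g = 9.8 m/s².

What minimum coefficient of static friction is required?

At the slip threshold m g sin θ = μ_s m g cos θ, so μ_s,min = tan θ.
μ_s,min = tan 21° = 0.384.

μ_s,min ≈ 0.384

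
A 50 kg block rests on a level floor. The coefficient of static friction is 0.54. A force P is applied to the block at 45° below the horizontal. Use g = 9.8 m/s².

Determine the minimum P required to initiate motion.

N = m g + P sin α (the push presses the block into the level floor).
At impending slip, P cos α = μ_s N = μ_s (m g + P sin α).
Solving: P (cos α − μ_s sin α) = μ_s m g → P = 0.54×490/(cos 45° − 0.54 sin 45°) = 265/0.3253 = 813 N.

P ≈ 813 N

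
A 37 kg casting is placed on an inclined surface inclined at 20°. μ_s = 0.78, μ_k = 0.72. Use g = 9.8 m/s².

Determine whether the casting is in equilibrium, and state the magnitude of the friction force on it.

f ≈ 124 N

N = m g cos θ = 341 N.
Down-slope weight component: m g sin θ = 124 N.
μ_s N = 266 N.
124 ≤ 266 N, so it stays put; friction = 124 N.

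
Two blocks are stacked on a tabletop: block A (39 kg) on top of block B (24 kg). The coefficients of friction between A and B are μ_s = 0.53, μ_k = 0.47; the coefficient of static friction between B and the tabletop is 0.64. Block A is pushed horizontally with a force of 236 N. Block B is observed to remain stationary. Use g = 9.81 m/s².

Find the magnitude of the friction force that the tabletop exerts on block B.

Normal force at the A–B interface: N₁ = m_A g = 382.6 N.
So the A–B interface can sustain at most μ_s N₁ = 202.8 N of static friction.
P = 236 N exceeds that limit, so A slips over B and the interface friction becomes kinetic: f₁ = μ_k N₁ = 0.47×382.6 = 180 N.
B experiences an equal 180 N forward from A (third law). B is in equilibrium, so the floor supplies f₂ = 180 N of static friction (limit μ_s(m_A+m_B)g = 395.5 N, not exceeded).

f ≈ 180 N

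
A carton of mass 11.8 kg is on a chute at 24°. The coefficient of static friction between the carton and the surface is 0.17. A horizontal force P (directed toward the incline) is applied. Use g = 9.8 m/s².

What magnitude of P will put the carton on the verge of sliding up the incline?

At impending motion up the slope, friction acts down-slope at its limit: f = μ_s N.
Perpendicular to the incline: N = m g cos θ + P sin θ.
Along the incline: P cos θ = m g sin θ + μ_s N = m g sin θ + μ_s (m g cos θ + P sin θ).
Solving, P (cos θ − μ_s sin θ) = m g (sin θ + μ_s cos θ), so P = 11.8×9.8×(sin 24° + 0.17 cos 24°)/(cos 24° − 0.17 sin 24°) = 116×0.562/0.8444 = 77 N.

P ≈ 77 N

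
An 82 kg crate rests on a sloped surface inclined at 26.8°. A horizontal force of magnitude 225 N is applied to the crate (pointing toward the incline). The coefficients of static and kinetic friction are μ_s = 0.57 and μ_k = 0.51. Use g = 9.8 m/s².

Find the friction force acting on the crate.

Normal direction: N = m g cos θ + P sin θ = 818.7 N.
Parallel to the incline: P cos θ − m g sin θ = 200.8 − 362.3 = -161.5 N; the friction needed to balance this is 161.5 N acting up the slope.
Maximum static friction: μ_s N = 0.57 × 818.7 = 466.7 N.
Since 161.5 N is within the 466.7 N limit, the crate stays put and friction is exactly 161 N.

f ≈ 161 N (up the incline)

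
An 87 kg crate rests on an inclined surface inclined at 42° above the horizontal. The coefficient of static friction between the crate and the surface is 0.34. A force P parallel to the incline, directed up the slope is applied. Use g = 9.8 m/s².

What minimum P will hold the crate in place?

The crate tends to slide down (tan θ > μ_s), so at the point of impending slip friction acts up-slope at its limit: f = μ_s N.
P is parallel to the surface, so N = m g cos θ = 634 N.
Along the incline: P + μ_s N = m g sin θ, so P = 571 − 0.34×634 = 355 N.

P_min ≈ 355 N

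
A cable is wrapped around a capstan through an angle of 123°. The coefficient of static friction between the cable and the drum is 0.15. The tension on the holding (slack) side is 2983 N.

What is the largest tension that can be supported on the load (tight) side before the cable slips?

T_max ≈ 4120 N

At impending slip the capstan equation gives T₂/T₁ = e^{μβ} with β in radians.
β = 123° × π/180 = 2.147 rad.
e^{μβ} = e^{0.15×2.147} = 1.38.
T₂ = T₁ · e^{μβ} = 2983 × 1.38 = 4120 N.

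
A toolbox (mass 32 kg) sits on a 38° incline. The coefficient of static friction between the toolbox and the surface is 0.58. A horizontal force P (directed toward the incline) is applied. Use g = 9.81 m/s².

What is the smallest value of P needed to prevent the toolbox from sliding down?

The toolbox tends to slide down (tan θ > μ_s), so at the point of impending slip friction acts up-slope at its limit: f = μ_s N.
Perpendicular to the incline: N = m g cos θ + P sin θ.
Along the incline: P cos θ + μ_s N = m g sin θ, i.e. P cos θ + μ_s (m g cos θ + P sin θ) = m g sin θ.
Solving, P (cos θ + μ_s sin θ) = m g (sin θ − μ_s cos θ), so P = 314×0.1586/1.145 = 43.5 N.

P_min ≈ 43.5 N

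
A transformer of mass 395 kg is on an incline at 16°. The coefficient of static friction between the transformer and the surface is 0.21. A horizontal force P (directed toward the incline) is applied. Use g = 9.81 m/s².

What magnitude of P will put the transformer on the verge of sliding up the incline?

At impending motion up the slope, friction acts down-slope at its limit: f = μ_s N.
Perpendicular to the incline: N = m g cos θ + P sin θ.
Along the incline: P cos θ = m g sin θ + μ_s N = m g sin θ + μ_s (m g cos θ + P sin θ).
Solving, P (cos θ − μ_s sin θ) = m g (sin θ + μ_s cos θ), so P = 395×9.81×(sin 16° + 0.21 cos 16°)/(cos 16° − 0.21 sin 16°) = 3870×0.4775/0.9034 = 2050 N.

P ≈ 2050 N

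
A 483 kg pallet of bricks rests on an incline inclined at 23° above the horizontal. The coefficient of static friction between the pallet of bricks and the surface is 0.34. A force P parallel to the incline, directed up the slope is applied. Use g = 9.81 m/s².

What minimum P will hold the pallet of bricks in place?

P_min ≈ 368 N

The pallet of bricks tends to slide down (tan θ > μ_s), so at the point of impending slip friction acts up-slope at its limit: f = μ_s N.
P is parallel to the surface, so N = m g cos θ = 4360 N.
Along the incline: P + μ_s N = m g sin θ, so P = 1850 − 0.34×4360 = 368 N.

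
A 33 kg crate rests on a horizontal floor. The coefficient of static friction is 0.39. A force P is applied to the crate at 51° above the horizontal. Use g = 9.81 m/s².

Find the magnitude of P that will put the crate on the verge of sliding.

P ≈ 135 N

N = m g − P sin α (the pull lifts the crate).
At impending slip, P cos α = μ_s N = μ_s (m g − P sin α).
Solving: P (cos α + μ_s sin α) = μ_s m g → P = 0.39×324/(cos 51° + 0.39 sin 51°) = 126/0.9324 = 135 N.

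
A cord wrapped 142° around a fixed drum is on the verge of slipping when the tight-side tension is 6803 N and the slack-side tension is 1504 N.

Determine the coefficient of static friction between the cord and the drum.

T₂/T₁ = e^{μβ} → μ = ln(T₂/T₁)/β.
β = 142° = 2.478 rad.
μ = ln(6803/1504)/2.478 = ln(4.523)/2.478 = 0.609.

μ ≈ 0.609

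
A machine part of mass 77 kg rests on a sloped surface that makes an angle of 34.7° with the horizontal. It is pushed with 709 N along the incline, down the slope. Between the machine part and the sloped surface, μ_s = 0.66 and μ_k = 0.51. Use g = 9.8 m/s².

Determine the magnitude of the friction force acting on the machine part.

f ≈ 316 N (up the incline)

Perpendicular to the surface, N = m g cos θ = 77·9.8·cos 34.7° = 620.4 N.
The friction needed for equilibrium is m g sin θ + P = 429.6 + 709 = 1139 N, measured positive up-slope.
Static friction can supply at most μ_s N = 409.5 N.
Since |1139| > 409.5 N, static friction cannot hold it; the machine part slides down the incline and kinetic friction applies: f = μ_k N = 0.51 × 620.4 = 316 N.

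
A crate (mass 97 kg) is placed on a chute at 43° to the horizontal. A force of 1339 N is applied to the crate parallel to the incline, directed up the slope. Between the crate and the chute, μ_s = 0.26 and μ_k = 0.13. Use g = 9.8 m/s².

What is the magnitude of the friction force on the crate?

Perpendicular to the surface, N = m g cos θ = 97·9.8·cos 43° = 695.2 N.
Parallel to the incline, ΣF = 0 gives f = m g sin θ − P = 648.3 − 1339 = -690.7 N (up-slope positive).
The static-friction ceiling is μ_s N = 0.26 × 695.2 = 180.8 N.
|-690.7| exceeds 180.8 N, so the crate slips up-slope; friction is kinetic, f = μ_k N = 0.13×695.2 = 90.4 N.

f ≈ 90.4 N (down the incline)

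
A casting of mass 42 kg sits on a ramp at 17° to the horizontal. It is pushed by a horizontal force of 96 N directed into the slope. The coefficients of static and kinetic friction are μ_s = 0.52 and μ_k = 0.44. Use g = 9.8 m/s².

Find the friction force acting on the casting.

Normal direction: N = m g cos θ + P sin θ = 421.7 N.
Along the incline, the net driving force (taking up-slope positive) is P cos θ − m g sin θ = 91.81 − 120.3 = -28.53 N, so equilibrium requires friction f = 28.53 N (up-slope).
Maximum static friction: μ_s N = 0.52 × 421.7 = 219.3 N.
Since 28.53 N is within the 219.3 N limit, the casting stays put and friction is exactly 28.5 N.

f ≈ 28.5 N (up the incline)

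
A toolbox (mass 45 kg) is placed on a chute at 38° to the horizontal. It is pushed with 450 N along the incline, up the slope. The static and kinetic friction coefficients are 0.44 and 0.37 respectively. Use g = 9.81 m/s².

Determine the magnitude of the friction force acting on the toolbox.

Normal force: N = m g cos θ = 45 × 9.81 × cos 38° = 347.9 N.
The friction needed for equilibrium is m g sin θ − P = 271.8 − 450 = -178.2 N, measured positive up-slope.
Maximum static friction available: μ_s N = 0.44 × 347.9 = 153.1 N.
Since |-178.2| > 153.1 N, static friction cannot hold it; the toolbox slides up the incline and kinetic friction applies: f = μ_k N = 0.37 × 347.9 = 129 N.

f ≈ 129 N (down the incline)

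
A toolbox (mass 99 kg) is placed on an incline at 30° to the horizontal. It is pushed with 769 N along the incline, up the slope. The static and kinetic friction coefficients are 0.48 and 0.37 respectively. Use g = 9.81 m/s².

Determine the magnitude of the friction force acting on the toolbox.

f ≈ 283 N (down the incline)

Normal force: N = m g cos θ = 99 × 9.81 × cos 30° = 841.1 N.
The friction needed for equilibrium is m g sin θ − P = 485.6 − 769 = -283.4 N, measured positive up-slope.
Static friction can supply at most μ_s N = 403.7 N.
Since |-283.4| ≤ 403.7 N, no slip — friction simply equals what equilibrium demands.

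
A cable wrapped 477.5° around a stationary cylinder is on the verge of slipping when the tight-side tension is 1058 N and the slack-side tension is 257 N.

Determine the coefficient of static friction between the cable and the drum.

μ ≈ 0.17

T₂/T₁ = e^{μβ} → μ = ln(T₂/T₁)/β.
β = 477.5° = 8.334 rad.
μ = ln(1058/257)/8.334 = ln(4.117)/8.334 = 0.17.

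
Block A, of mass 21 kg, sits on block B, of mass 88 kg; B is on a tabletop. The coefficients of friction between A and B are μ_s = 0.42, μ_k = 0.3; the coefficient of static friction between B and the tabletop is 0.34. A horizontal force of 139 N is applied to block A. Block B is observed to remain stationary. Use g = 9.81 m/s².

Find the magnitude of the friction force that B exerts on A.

f ≈ 61.8 N

The normal force B exerts on A is simply A's weight, N₁ = 206 N.
So the A–B interface can sustain at most μ_s N₁ = 86.52 N of static friction.
Since P = 139 N > 86.52 N, A slides on B; the A–B friction is kinetic: f₁ = μ_k N₁ = 0.3×206 = 61.8 N.
B experiences an equal 61.8 N forward from A (third law). B is in equilibrium, so the floor supplies f₂ = 61.8 N of static friction (limit μ_s(m_A+m_B)g = 363.6 N, not exceeded).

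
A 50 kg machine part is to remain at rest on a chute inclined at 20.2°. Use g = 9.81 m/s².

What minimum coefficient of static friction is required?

μ_s,min ≈ 0.368

At the slip threshold m g sin θ = μ_s m g cos θ, so μ_s,min = tan θ.
μ_s,min = tan 20.2° = 0.368.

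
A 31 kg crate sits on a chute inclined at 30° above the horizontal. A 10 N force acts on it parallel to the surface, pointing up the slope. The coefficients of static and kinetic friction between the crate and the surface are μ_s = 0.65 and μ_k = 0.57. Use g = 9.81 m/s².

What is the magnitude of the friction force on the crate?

Normal force: N = m g cos θ = 31 × 9.81 × cos 30° = 263.4 N.
Parallel to the incline, ΣF = 0 gives f = m g sin θ − P = 152.1 − 10 = 142.1 N (up-slope positive).
Static friction can supply at most μ_s N = 171.2 N.
Since |142.1| ≤ 171.2 N, static friction is sufficient; f equals the required value, not μ_s N.

f ≈ 142 N (up the incline)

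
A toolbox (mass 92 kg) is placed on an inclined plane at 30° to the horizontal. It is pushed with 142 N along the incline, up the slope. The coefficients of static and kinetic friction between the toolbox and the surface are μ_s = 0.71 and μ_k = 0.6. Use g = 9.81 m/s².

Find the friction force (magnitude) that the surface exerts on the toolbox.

Normal force: N = m g cos θ = 92 × 9.81 × cos 30° = 781.6 N.
Parallel to the incline, ΣF = 0 gives f = m g sin θ − P = 451.3 − 142 = 309.3 N (up-slope positive).
Static friction can supply at most μ_s N = 554.9 N.
Since |309.3| ≤ 554.9 N, static friction is sufficient; f equals the required value, not μ_s N.

f ≈ 309 N (up the incline)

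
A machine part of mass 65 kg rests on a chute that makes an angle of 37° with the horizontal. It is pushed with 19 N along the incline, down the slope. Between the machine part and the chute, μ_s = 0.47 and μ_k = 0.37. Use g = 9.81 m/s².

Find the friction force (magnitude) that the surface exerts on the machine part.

Normal force: N = m g cos θ = 65 × 9.81 × cos 37° = 509.2 N.
For equilibrium along the incline the friction force must supply f = m g sin θ + P = 383.7 + 19 = 402.7 N (positive meaning up-slope).
The static-friction ceiling is μ_s N = 0.47 × 509.2 = 239.3 N.
|402.7| exceeds 239.3 N, so the machine part slips down-slope; friction is kinetic, f = μ_k N = 0.37×509.2 = 188 N.

f ≈ 188 N (up the incline)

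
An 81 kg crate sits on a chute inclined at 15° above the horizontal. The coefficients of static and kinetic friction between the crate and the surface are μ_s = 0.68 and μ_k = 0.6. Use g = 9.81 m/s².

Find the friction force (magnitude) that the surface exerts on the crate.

f ≈ 206 N (up the incline)

The normal reaction is N = m g cos θ = 767.5 N.
Along the slope the weight component is m g sin θ = 205.7 N; friction must supply exactly this, acting up-slope.
Static friction can supply at most μ_s N = 521.9 N.
Since |205.7| ≤ 521.9 N, static friction is sufficient; f equals the required value, not μ_s N.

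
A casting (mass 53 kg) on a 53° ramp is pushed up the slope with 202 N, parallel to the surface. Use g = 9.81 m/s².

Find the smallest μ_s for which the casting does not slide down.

N = m g cos θ = 312.9 N.
Friction must make up the shortfall along the incline: f = m g sin θ − P = 415.2 − 202 = 213.2 N.
At the threshold f = μ_s N, so μ_s,min = 213.2/312.9 = 0.681.

μ_s,min ≈ 0.681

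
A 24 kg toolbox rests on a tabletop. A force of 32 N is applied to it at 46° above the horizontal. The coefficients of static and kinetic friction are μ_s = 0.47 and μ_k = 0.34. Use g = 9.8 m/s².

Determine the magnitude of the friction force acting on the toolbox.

f ≈ 22.2 N

The vertical component of P reduces the normal force: N = m g − P sin α = 235.2 − 23.02 = 212.2 N.
The horizontal driving force is P cos α = 22.23 N, so equilibrium needs friction f = 22.23 N.
The static-friction limit is μ_s N = 99.73 N.
Since 22.23 N does not exceed the limit, the toolbox stays at rest and f = 22.2 N.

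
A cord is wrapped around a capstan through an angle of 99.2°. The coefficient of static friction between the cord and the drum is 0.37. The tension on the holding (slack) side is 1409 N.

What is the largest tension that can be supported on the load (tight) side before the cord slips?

At impending slip the capstan equation gives T₂/T₁ = e^{μβ} with β in radians.
β = 99.2° × π/180 = 1.731 rad.
e^{μβ} = e^{0.37×1.731} = 1.898.
T₂ = T₁ · e^{μβ} = 1409 × 1.898 = 2670 N.

T_max ≈ 2670 N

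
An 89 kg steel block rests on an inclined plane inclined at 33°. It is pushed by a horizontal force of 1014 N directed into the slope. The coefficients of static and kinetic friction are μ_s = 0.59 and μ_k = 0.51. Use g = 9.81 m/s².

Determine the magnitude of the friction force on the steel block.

Resolve perpendicular to the incline: N = m g cos θ + P sin θ = 89×9.81×cos 33° + 1014×sin 33° = 1284 N.
Parallel to the incline: P cos θ − m g sin θ = 850.4 − 475.5 = 374.9 N; the friction needed to balance this is 374.9 N acting down the slope.
Maximum static friction: μ_s N = 0.59 × 1284 = 757.9 N.
Since 374.9 N is within the 757.9 N limit, the steel block stays put and friction is exactly 375 N.

f ≈ 375 N (down the incline)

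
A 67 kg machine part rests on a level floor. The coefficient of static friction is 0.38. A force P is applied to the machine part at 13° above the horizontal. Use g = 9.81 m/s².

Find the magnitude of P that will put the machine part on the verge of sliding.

P ≈ 236 N

N = m g − P sin α (the pull lifts the machine part).
At impending slip, P cos α = μ_s N = μ_s (m g − P sin α).
Solving: P (cos α + μ_s sin α) = μ_s m g → P = 0.38×657/(cos 13° + 0.38 sin 13°) = 250/1.06 = 236 N.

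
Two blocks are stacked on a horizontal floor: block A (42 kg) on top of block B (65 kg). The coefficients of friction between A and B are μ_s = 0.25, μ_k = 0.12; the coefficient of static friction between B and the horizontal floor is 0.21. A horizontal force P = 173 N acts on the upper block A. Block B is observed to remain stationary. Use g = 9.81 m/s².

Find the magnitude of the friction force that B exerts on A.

f ≈ 49.4 N

Normal force at the A–B interface: N₁ = m_A g = 412 N.
Maximum static friction on A from B: μ_s N₁ = 0.25×412 = 103 N.
Since P = 173 N > 103 N, A slides on B; the A–B friction is kinetic: f₁ = μ_k N₁ = 0.12×412 = 49.4 N.
By Newton's third law B feels 49.4 N forward from A. With B stationary, the floor's static friction on B balances it: f₂ = 49.4 N (well within μ_s(m_A+m_B)g = 220.4 N).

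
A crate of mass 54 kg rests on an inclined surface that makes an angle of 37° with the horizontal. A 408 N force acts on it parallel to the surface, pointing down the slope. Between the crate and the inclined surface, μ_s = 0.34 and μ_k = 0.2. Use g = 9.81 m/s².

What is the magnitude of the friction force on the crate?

The normal reaction is N = m g cos θ = 423.1 N.
Parallel to the incline, ΣF = 0 gives f = m g sin θ + P = 318.8 + 408 = 726.8 N (up-slope positive).
Maximum static friction available: μ_s N = 0.34 × 423.1 = 143.8 N.
|726.8| exceeds 143.8 N, so the crate slips down-slope; friction is kinetic, f = μ_k N = 0.2×423.1 = 84.6 N.

f ≈ 84.6 N (up the incline)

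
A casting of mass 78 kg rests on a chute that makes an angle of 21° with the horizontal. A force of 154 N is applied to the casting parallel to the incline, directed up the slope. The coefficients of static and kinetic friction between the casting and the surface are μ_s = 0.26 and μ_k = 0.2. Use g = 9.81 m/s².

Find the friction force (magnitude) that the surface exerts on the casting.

Perpendicular to the surface, N = m g cos θ = 78·9.81·cos 21° = 714.4 N.
The friction needed for equilibrium is m g sin θ − P = 274.2 − 154 = 120.2 N, measured positive up-slope.
Static friction can supply at most μ_s N = 185.7 N.
Since |120.2| ≤ 185.7 N, static friction is sufficient; f equals the required value, not μ_s N.

f ≈ 120 N (up the incline)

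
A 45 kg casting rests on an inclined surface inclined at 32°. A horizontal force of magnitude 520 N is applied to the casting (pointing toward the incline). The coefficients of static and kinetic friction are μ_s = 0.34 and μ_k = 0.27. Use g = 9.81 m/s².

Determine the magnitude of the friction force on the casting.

f ≈ 207 N (down the incline)

Resolve perpendicular to the incline: N = m g cos θ + P sin θ = 45×9.81×cos 32° + 520×sin 32° = 649.9 N.
Parallel to the incline: P cos θ − m g sin θ = 441 − 233.9 = 207.1 N; the friction needed to balance this is 207.1 N acting down the slope.
The limit of static friction is μ_s N = 221 N.
|f_req| = 207.1 ≤ 221 N → the casting is in equilibrium; friction equals the required value.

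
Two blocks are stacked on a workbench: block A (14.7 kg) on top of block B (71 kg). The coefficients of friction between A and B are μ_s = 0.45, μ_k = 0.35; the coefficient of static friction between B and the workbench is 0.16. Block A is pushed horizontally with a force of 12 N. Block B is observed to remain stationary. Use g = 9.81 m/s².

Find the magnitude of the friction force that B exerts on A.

f ≈ 12 N

Between the blocks, N₁ = m_A g = 144.2 N.
Maximum static friction on A from B: μ_s N₁ = 0.45×144.2 = 64.89 N.
P = 12 N is within that limit, so A and B move together (both at rest); the A–B friction is simply f₁ = P = 12 N.
B experiences an equal 12 N forward from A (third law). B is in equilibrium, so the floor supplies f₂ = 12 N of static friction (limit μ_s(m_A+m_B)g = 134.5 N, not exceeded).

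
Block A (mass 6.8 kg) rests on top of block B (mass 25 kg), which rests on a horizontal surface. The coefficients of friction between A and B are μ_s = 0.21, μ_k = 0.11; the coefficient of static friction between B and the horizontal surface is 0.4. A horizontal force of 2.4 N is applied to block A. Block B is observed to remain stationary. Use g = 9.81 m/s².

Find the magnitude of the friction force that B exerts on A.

f ≈ 2.4 N

Between the blocks, N₁ = m_A g = 66.71 N.
So the A–B interface can sustain at most μ_s N₁ = 14.01 N of static friction.
Since P = 2.4 N ≤ 14.01 N, A does not slip on B; friction on A equals P = 2.4 N.
By Newton's third law B feels 2.4 N forward from A. With B stationary, the floor's static friction on B balances it: f₂ = 2.4 N (well within μ_s(m_A+m_B)g = 124.8 N).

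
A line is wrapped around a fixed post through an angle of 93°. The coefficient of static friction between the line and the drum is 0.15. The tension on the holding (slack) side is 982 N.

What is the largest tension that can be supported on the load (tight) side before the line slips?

T_max ≈ 1250 N

At impending slip the capstan equation gives T₂/T₁ = e^{μβ} with β in radians.
β = 93° × π/180 = 1.623 rad.
e^{μβ} = e^{0.15×1.623} = 1.276.
T₂ = T₁ · e^{μβ} = 982 × 1.276 = 1250 N.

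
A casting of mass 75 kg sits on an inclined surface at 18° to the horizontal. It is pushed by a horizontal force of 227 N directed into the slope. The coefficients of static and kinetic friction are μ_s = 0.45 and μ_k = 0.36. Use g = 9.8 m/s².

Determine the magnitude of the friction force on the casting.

f ≈ 11.2 N (up the incline)

The horizontal push has a component P sin θ into the surface, so N = m g cos θ + P sin θ = 699 + 70.15 = 769.2 N.
Parallel to the incline: P cos θ − m g sin θ = 215.9 − 227.1 = -11.24 N; the friction needed to balance this is 11.24 N acting up the slope.
The limit of static friction is μ_s N = 346.1 N.
Since 11.24 N is within the 346.1 N limit, the casting stays put and friction is exactly 11.2 N.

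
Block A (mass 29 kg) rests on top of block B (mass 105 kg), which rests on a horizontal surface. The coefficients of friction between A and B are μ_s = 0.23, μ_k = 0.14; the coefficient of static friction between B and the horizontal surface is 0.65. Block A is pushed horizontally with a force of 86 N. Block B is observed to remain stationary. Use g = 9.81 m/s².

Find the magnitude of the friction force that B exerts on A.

f ≈ 39.8 N

Normal force at the A–B interface: N₁ = m_A g = 284.5 N.
Maximum static friction on A from B: μ_s N₁ = 0.23×284.5 = 65.43 N.
P = 86 N exceeds that limit, so A slips over B and the interface friction becomes kinetic: f₁ = μ_k N₁ = 0.14×284.5 = 39.8 N.
By Newton's third law B feels 39.8 N forward from A. With B stationary, the floor's static friction on B balances it: f₂ = 39.8 N (well within μ_s(m_A+m_B)g = 854.5 N).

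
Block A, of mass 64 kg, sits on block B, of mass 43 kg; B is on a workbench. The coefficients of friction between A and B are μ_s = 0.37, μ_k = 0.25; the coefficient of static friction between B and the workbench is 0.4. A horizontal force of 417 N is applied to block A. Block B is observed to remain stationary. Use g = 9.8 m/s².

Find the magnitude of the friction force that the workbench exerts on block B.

f ≈ 157 N

Between the blocks, N₁ = m_A g = 627.2 N.
So the A–B interface can sustain at most μ_s N₁ = 232.1 N of static friction.
P = 417 N exceeds that limit, so A slips over B and the interface friction becomes kinetic: f₁ = μ_k N₁ = 0.25×627.2 = 157 N.
By Newton's third law B feels 157 N forward from A. With B stationary, the floor's static friction on B balances it: f₂ = 157 N (well within μ_s(m_A+m_B)g = 419.4 N).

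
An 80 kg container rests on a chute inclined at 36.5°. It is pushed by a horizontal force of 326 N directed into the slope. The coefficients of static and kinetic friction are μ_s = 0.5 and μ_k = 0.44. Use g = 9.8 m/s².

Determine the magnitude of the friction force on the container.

Normal direction: N = m g cos θ + P sin θ = 824.1 N.
Parallel to the incline: P cos θ − m g sin θ = 262.1 − 466.3 = -204.3 N; the friction needed to balance this is 204.3 N acting up the slope.
The limit of static friction is μ_s N = 412.1 N.
Since 204.3 N is within the 412.1 N limit, the container stays put and friction is exactly 204 N.

f ≈ 204 N (up the incline)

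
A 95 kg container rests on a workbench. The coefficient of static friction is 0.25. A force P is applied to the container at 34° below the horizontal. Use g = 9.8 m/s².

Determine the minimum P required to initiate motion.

P ≈ 338 N

N = m g + P sin α (the push presses the container into the workbench).
At impending slip, P cos α = μ_s N = μ_s (m g + P sin α).
Solving: P (cos α − μ_s sin α) = μ_s m g → P = 0.25×931/(cos 34° − 0.25 sin 34°) = 233/0.6892 = 338 N.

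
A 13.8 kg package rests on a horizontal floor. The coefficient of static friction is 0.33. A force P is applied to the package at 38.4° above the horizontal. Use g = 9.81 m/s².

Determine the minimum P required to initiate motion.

N = m g − P sin α (the pull lifts the package).
At impending slip, P cos α = μ_s N = μ_s (m g − P sin α).
Solving: P (cos α + μ_s sin α) = μ_s m g → P = 0.33×135/(cos 38.4° + 0.33 sin 38.4°) = 44.7/0.9887 = 45.2 N.

P ≈ 45.2 N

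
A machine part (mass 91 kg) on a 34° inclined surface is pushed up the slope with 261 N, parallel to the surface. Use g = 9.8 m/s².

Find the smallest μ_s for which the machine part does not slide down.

μ_s,min ≈ 0.321

N = m g cos θ = 739.3 N.
Friction must make up the shortfall along the incline: f = m g sin θ − P = 498.7 − 261 = 237.7 N.
At the threshold f = μ_s N, so μ_s,min = 237.7/739.3 = 0.321.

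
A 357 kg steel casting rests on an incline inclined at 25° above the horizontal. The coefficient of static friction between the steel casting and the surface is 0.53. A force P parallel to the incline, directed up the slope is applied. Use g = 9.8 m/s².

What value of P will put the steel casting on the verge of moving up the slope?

P ≈ 3160 N

At impending motion up the slope, friction acts down-slope at its limit: f = μ_s N.
P is parallel to the surface, so N = m g cos θ = 3170 N.
Along the incline: P = m g sin θ + μ_s N = 1480 + 0.53×3170 = 3160 N.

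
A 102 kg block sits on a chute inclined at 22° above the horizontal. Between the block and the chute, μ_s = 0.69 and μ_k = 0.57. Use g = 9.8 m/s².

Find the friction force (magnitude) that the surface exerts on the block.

The normal reaction is N = m g cos θ = 926.8 N.
Along the slope the weight component is m g sin θ = 374.5 N; friction must supply exactly this, acting up-slope.
Maximum static friction available: μ_s N = 0.69 × 926.8 = 639.5 N.
Since |374.5| ≤ 639.5 N, no slip — friction simply equals what equilibrium demands.

f ≈ 374 N (up the incline)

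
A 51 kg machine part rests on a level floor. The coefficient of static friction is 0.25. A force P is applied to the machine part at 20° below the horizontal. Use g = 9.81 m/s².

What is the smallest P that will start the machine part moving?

P ≈ 146 N

N = m g + P sin α (the push presses the machine part into the level floor).
At impending slip, P cos α = μ_s N = μ_s (m g + P sin α).
Solving: P (cos α − μ_s sin α) = μ_s m g → P = 0.25×500/(cos 20° − 0.25 sin 20°) = 125/0.8542 = 146 N.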